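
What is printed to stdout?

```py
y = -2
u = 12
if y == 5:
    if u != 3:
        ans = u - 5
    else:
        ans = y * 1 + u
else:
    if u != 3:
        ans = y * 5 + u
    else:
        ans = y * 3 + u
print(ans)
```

y=-2, u=12
y == 5 is False; u != 3 is True
→ ans = y * 5 + u = 2

2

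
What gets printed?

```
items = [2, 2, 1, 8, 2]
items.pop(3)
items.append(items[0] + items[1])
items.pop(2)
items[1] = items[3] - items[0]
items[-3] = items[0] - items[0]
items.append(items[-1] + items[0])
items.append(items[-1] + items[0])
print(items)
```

pop(3) removes 8 → [2, 2, 1, 2]
append items[0]+items[1] = 2+2 = 4 → [2, 2, 1, 2, 4]
pop(2) removes 1 → [2, 2, 2, 4]
items[1] = items[3]-items[0] = 4-2 = 2 → [2, 2, 2, 4]
items[-3] = items[0]-items[0] = 2-2 = 0 → [2, 0, 2, 4]
append items[-1]+items[0] = 4+2 = 6 → [2, 0, 2, 4, 6]
append items[-1]+items[0] = 6+2 = 8 → [2, 0, 2, 4, 6, 8]

[2, 0, 2, 4, 6, 8]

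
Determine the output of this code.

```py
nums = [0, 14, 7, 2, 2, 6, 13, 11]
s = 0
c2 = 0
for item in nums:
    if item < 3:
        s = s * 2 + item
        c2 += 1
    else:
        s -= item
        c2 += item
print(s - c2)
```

item=0: <3, s = 0*2+0 = 0; c2=1
item=14: not <3, s = 0-14 = -14; c2=15
item=7: not <3, s = (-14)-7 = -21; c2=22
item=2: <3, s = (-21)*2+2 = -40; c2=23
item=2: <3, s = (-40)*2+2 = -78; c2=24
item=6: not <3, s = (-78)-6 = -84; c2=30
item=13: not <3, s = (-84)-13 = -97; c2=43
item=11: not <3, s = (-97)-11 = -108; c2=54
s-c2 = (-108)-54 = -162

-162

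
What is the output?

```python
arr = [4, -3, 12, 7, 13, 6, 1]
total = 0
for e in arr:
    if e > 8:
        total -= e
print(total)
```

e=4: not >8
e=-3: not >8
e=12: >8, total = 0-12 = -12
e=7: not >8
e=13: >8, total = (-12)-13 = -25
e=6: not >8
e=1: not >8

-25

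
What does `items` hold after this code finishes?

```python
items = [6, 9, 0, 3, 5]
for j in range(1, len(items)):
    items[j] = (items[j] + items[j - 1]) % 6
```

[6, 3, 3, 0, 5]

j=1: items[1] = (9+6)%6 = 3 → [6, 3, 0, 3, 5]
j=2: items[2] = (0+3)%6 = 3 → [6, 3, 3, 3, 5]
j=3: items[3] = (3+3)%6 = 0 → [6, 3, 3, 0, 5]
j=4: items[4] = (5+0)%6 = 5 → [6, 3, 3, 0, 5]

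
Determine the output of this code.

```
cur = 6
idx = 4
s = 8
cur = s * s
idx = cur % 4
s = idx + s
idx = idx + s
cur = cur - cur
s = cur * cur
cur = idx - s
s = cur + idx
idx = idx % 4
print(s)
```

16

cur = 8*8 = 64
idx = 64%4 = 0
s = 0+8 = 8
idx = 0+8 = 8
cur = 64-64 = 0
s = 0*0 = 0
cur = 8-0 = 8
s = 8+8 = 16
idx = 8%4 = 0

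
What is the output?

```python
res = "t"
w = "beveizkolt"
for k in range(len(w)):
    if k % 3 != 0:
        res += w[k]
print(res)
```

k=0: skip
k=1: add 'e' → 'te'
k=2: add 'v' → 'tev'
k=3: skip
k=4: add 'i' → 'tevi'
k=5: add 'z' → 'teviz'
k=6: skip
k=7: add 'o' → 'tevizo'
k=8: add 'l' → 'tevizol'
k=9: skip

tevizol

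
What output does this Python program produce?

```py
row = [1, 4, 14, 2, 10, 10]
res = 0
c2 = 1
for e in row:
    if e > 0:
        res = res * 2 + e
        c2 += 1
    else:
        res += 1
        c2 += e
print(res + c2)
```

e=1: >0, res = 0*2+1 = 1; c2=2
e=4: >0, res = 1*2+4 = 6; c2=3
e=14: >0, res = 6*2+14 = 26; c2=4
e=2: >0, res = 26*2+2 = 54; c2=5
e=10: >0, res = 54*2+10 = 118; c2=6
e=10: >0, res = 118*2+10 = 246; c2=7
res+c2 = 246+7 = 253

253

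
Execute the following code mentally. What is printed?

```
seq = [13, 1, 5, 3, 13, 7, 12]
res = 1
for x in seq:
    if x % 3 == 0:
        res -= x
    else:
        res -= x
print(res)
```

-53

x=13: not %3==0, res = 1-13 = -12
x=1: not %3==0, res = (-12)-1 = -13
x=5: not %3==0, res = (-13)-5 = -18
x=3: %3==0, res = (-18)-3 = -21
x=13: not %3==0, res = (-21)-13 = -34
x=7: not %3==0, res = (-34)-7 = -41
x=12: %3==0, res = (-41)-12 = -53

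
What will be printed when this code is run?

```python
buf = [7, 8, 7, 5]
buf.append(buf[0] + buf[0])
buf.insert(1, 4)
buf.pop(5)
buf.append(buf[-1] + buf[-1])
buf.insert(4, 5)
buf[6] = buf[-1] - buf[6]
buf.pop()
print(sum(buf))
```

36

append buf[0]+buf[0] = 7+7 = 14 → [7, 8, 7, 5, 14]
insert 4 at 1 → [7, 4, 8, 7, 5, 14]
pop(5) removes 14 → [7, 4, 8, 7, 5]
append buf[-1]+buf[-1] = 5+5 = 10 → [7, 4, 8, 7, 5, 10]
insert 5 at 4 → [7, 4, 8, 7, 5, 5, 10]
buf[6] = buf[-1]-buf[6] = 10-10 = 0 → [7, 4, 8, 7, 5, 5, 0]
pop() removes 0 → [7, 4, 8, 7, 5, 5]
sum = 36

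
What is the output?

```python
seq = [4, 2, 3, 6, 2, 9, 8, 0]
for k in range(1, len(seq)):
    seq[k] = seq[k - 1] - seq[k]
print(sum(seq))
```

-81

k=1: seq[1] = 4-2 = 2 → [4, 2, 3, 6, 2, 9, 8, 0]
k=2: seq[2] = 2-3 = -1 → [4, 2, -1, 6, 2, 9, 8, 0]
k=3: seq[3] = (-1)-6 = -7 → [4, 2, -1, -7, 2, 9, 8, 0]
k=4: seq[4] = (-7)-2 = -9 → [4, 2, -1, -7, -9, 9, 8, 0]
k=5: seq[5] = (-9)-9 = -18 → [4, 2, -1, -7, -9, -18, 8, 0]
k=6: seq[6] = (-18)-8 = -26 → [4, 2, -1, -7, -9, -18, -26, 0]
k=7: seq[7] = (-26)-0 = -26 → [4, 2, -1, -7, -9, -18, -26, -26]
sum = -81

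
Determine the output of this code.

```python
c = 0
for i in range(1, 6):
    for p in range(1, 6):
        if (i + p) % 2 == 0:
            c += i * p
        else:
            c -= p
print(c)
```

81

i=1,p=1: even sum, c = 0+1 = 1
i=1,p=2: odd sum, c = 1-2 = -1
i=1,p=3: even sum, c = (-1)+3 = 2
i=1,p=4: odd sum, c = 2-4 = -2
i=1,p=5: even sum, c = (-2)+5 = 3
i=2,p=1: odd sum, c = 3-1 = 2
i=2,p=2: even sum, c = 2+4 = 6
i=2,p=3: odd sum, c = 6-3 = 3
i=2,p=4: even sum, c = 3+8 = 11
i=2,p=5: odd sum, c = 11-5 = 6
i=3,p=1: even sum, c = 6+3 = 9
i=3,p=2: odd sum, c = 9-2 = 7
i=3,p=3: even sum, c = 7+9 = 16
i=3,p=4: odd sum, c = 16-4 = 12
i=3,p=5: even sum, c = 12+15 = 27
i=4,p=1: odd sum, c = 27-1 = 26
i=4,p=2: even sum, c = 26+8 = 34
i=4,p=3: odd sum, c = 34-3 = 31
i=4,p=4: even sum, c = 31+16 = 47
i=4,p=5: odd sum, c = 47-5 = 42
i=5,p=1: even sum, c = 42+5 = 47
i=5,p=2: odd sum, c = 47-2 = 45
i=5,p=3: even sum, c = 45+15 = 60
i=5,p=4: odd sum, c = 60-4 = 56
i=5,p=5: even sum, c = 56+25 = 81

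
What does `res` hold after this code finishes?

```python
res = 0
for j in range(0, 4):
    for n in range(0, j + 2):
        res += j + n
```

j=0,n=0: res = 0+0 = 0
j=0,n=1: res = 0+1 = 1
j=1,n=0: res = 1+1 = 2
j=1,n=1: res = 2+2 = 4
j=1,n=2: res = 4+3 = 7
j=2,n=0: res = 7+2 = 9
j=2,n=1: res = 9+3 = 12
j=2,n=2: res = 12+4 = 16
j=2,n=3: res = 16+5 = 21
j=3,n=0: res = 21+3 = 24
j=3,n=1: res = 24+4 = 28
j=3,n=2: res = 28+5 = 33
j=3,n=3: res = 33+6 = 39
j=3,n=4: res = 39+7 = 46

46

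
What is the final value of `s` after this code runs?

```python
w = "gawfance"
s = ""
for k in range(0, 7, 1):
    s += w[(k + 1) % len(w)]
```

k=0: add w[1]='a' → 'a'
k=1: add w[2]='w' → 'aw'
k=2: add w[3]='f' → 'awf'
k=3: add w[4]='a' → 'awfa'
k=4: add w[5]='n' → 'awfan'
k=5: add w[6]='c' → 'awfanc'
k=6: add w[7]='e' → 'awfance'

'awfance'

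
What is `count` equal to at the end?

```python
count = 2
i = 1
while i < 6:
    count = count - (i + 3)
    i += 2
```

-16

i=1: count = 2-4 = -2
i=3: count = (-2)-6 = -8
i=5: count = (-8)-8 = -16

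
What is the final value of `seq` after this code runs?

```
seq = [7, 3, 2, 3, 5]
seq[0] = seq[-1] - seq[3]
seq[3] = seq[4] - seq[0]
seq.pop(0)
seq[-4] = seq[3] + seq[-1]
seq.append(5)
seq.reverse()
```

seq[0] = seq[-1]-seq[3] = 5-3 = 2 → [2, 3, 2, 3, 5]
seq[3] = seq[4]-seq[0] = 5-2 = 3 → [2, 3, 2, 3, 5]
pop(0) removes 2 → [3, 2, 3, 5]
seq[-4] = seq[3]+seq[-1] = 5+5 = 10 → [10, 2, 3, 5]
append 5 → [10, 2, 3, 5, 5]
reverse → [5, 5, 3, 2, 10]

[5, 5, 3, 2, 10]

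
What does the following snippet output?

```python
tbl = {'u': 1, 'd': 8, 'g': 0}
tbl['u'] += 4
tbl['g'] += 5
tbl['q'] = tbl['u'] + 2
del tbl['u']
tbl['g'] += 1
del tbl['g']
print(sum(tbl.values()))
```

tbl['u'] = 1+4 = 5 → {'u': 5, 'd': 8, 'g': 0}
tbl['g'] = 0+5 = 5 → {'u': 5, 'd': 8, 'g': 5}
tbl['q'] = tbl['u']+2 = 7 → {'u': 5, 'd': 8, 'g': 5, 'q': 7}
del 'u' → {'d': 8, 'g': 5, 'q': 7}
tbl['g'] = 5+1 = 6 → {'d': 8, 'g': 6, 'q': 7}
del 'g' → {'d': 8, 'q': 7}
sum of values = 15

15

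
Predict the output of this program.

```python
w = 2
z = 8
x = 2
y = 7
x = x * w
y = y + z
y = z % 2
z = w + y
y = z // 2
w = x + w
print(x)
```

x = 2*2 = 4
y = 7+8 = 15
y = 8%2 = 0
z = 2+0 = 2
y = 2//2 = 1
w = 4+2 = 6

4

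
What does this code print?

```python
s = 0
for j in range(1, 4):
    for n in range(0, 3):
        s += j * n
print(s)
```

j=1,n=0: s = 0+0 = 0
j=1,n=1: s = 0+1 = 1
j=1,n=2: s = 1+2 = 3
j=2,n=0: s = 3+0 = 3
j=2,n=1: s = 3+2 = 5
j=2,n=2: s = 5+4 = 9
j=3,n=0: s = 9+0 = 9
j=3,n=1: s = 9+3 = 12
j=3,n=2: s = 12+6 = 18

18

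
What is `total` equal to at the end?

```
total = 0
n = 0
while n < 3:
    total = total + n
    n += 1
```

3

n=0: total = 0+0 = 0
n=1: total = 0+1 = 1
n=2: total = 1+2 = 3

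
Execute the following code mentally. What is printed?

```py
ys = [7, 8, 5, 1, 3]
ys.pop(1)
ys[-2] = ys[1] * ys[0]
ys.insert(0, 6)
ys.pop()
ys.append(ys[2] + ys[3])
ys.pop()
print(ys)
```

pop(1) removes 8 → [7, 5, 1, 3]
ys[-2] = ys[1]*ys[0] = 5*7 = 35 → [7, 5, 35, 3]
insert 6 at 0 → [6, 7, 5, 35, 3]
pop() removes 3 → [6, 7, 5, 35]
append ys[2]+ys[3] = 5+35 = 40 → [6, 7, 5, 35, 40]
pop() removes 40 → [6, 7, 5, 35]

[6, 7, 5, 35]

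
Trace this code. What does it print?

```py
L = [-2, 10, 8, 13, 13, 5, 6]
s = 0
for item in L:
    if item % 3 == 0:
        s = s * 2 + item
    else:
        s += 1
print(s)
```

item=-2: not %3==0, s = 0+1 = 1
item=10: not %3==0, s = 1+1 = 2
item=8: not %3==0, s = 2+1 = 3
item=13: not %3==0, s = 3+1 = 4
item=13: not %3==0, s = 4+1 = 5
item=5: not %3==0, s = 5+1 = 6
item=6: %3==0, s = 6*2+6 = 18

18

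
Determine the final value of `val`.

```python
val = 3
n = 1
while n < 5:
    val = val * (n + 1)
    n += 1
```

n=1: val = 3*2 = 6
n=2: val = 6*3 = 18
n=3: val = 18*4 = 72
n=4: val = 72*5 = 360

360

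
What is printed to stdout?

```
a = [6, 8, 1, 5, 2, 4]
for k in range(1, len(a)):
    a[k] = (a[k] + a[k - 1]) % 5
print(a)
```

[6, 4, 0, 0, 2, 1]

k=1: a[1] = (8+6)%5 = 4 → [6, 4, 1, 5, 2, 4]
k=2: a[2] = (1+4)%5 = 0 → [6, 4, 0, 5, 2, 4]
k=3: a[3] = (5+0)%5 = 0 → [6, 4, 0, 0, 2, 4]
k=4: a[4] = (2+0)%5 = 2 → [6, 4, 0, 0, 2, 4]
k=5: a[5] = (4+2)%5 = 1 → [6, 4, 0, 0, 2, 1]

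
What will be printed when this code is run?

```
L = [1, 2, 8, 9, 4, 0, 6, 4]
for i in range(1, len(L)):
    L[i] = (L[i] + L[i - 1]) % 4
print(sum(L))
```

i=1: L[1] = (2+1)%4 = 3 → [1, 3, 8, 9, 4, 0, 6, 4]
i=2: L[2] = (8+3)%4 = 3 → [1, 3, 3, 9, 4, 0, 6, 4]
i=3: L[3] = (9+3)%4 = 0 → [1, 3, 3, 0, 4, 0, 6, 4]
i=4: L[4] = (4+0)%4 = 0 → [1, 3, 3, 0, 0, 0, 6, 4]
i=5: L[5] = (0+0)%4 = 0 → [1, 3, 3, 0, 0, 0, 6, 4]
i=6: L[6] = (6+0)%4 = 2 → [1, 3, 3, 0, 0, 0, 2, 4]
i=7: L[7] = (4+2)%4 = 2 → [1, 3, 3, 0, 0, 0, 2, 2]
sum = 11

11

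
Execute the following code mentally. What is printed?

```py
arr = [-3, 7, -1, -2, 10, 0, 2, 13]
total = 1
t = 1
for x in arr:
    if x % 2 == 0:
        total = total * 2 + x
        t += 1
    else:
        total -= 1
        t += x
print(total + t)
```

x=-3: not even, total = 1-1 = 0; t=-2
x=7: not even, total = 0-1 = -1; t=5
x=-1: not even, total = (-1)-1 = -2; t=4
x=-2: even, total = (-2)*2+(-2) = -6; t=5
x=10: even, total = (-6)*2+10 = -2; t=6
x=0: even, total = (-2)*2+0 = -4; t=7
x=2: even, total = (-4)*2+2 = -6; t=8
x=13: not even, total = (-6)-1 = -7; t=21
total+t = (-7)+21 = 14

14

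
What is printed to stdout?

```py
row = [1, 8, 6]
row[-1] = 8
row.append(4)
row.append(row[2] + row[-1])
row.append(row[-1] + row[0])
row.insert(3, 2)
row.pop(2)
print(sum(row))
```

row[-1] = 8 → [1, 8, 8]
append 4 → [1, 8, 8, 4]
append row[2]+row[-1] = 8+4 = 12 → [1, 8, 8, 4, 12]
append row[-1]+row[0] = 12+1 = 13 → [1, 8, 8, 4, 12, 13]
insert 2 at 3 → [1, 8, 8, 2, 4, 12, 13]
pop(2) removes 8 → [1, 8, 2, 4, 12, 13]
sum = 40

40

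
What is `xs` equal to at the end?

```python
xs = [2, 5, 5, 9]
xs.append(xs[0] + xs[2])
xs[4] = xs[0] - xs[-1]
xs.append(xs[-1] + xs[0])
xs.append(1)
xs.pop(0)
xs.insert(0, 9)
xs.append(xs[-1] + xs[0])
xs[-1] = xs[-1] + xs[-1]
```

[9, 5, 5, 9, -5, -3, 1, 20]

append xs[0]+xs[2] = 2+5 = 7 → [2, 5, 5, 9, 7]
xs[4] = xs[0]-xs[-1] = 2-7 = -5 → [2, 5, 5, 9, -5]
append xs[-1]+xs[0] = (-5)+2 = -3 → [2, 5, 5, 9, -5, -3]
append 1 → [2, 5, 5, 9, -5, -3, 1]
pop(0) removes 2 → [5, 5, 9, -5, -3, 1]
insert 9 at 0 → [9, 5, 5, 9, -5, -3, 1]
append xs[-1]+xs[0] = 1+9 = 10 → [9, 5, 5, 9, -5, -3, 1, 10]
xs[-1] = xs[-1]+xs[-1] = 10+10 = 20 → [9, 5, 5, 9, -5, -3, 1, 20]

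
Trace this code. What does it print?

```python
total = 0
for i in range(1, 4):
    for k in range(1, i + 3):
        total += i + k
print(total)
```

57

i=1,k=1: total = 0+2 = 2
i=1,k=2: total = 2+3 = 5
i=1,k=3: total = 5+4 = 9
i=2,k=1: total = 9+3 = 12
i=2,k=2: total = 12+4 = 16
i=2,k=3: total = 16+5 = 21
i=2,k=4: total = 21+6 = 27
i=3,k=1: total = 27+4 = 31
i=3,k=2: total = 31+5 = 36
i=3,k=3: total = 36+6 = 42
i=3,k=4: total = 42+7 = 49
i=3,k=5: total = 49+8 = 57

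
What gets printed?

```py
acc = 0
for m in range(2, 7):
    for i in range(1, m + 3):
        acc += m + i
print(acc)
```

m=2,i=1: acc = 0+3 = 3
m=2,i=2: acc = 3+4 = 7
m=2,i=3: acc = 7+5 = 12
m=2,i=4: acc = 12+6 = 18
m=3,i=1: acc = 18+4 = 22
m=3,i=2: acc = 22+5 = 27
m=3,i=3: acc = 27+6 = 33
m=3,i=4: acc = 33+7 = 40
m=3,i=5: acc = 40+8 = 48
m=4,i=1: acc = 48+5 = 53
m=4,i=2: acc = 53+6 = 59
m=4,i=3: acc = 59+7 = 66
m=4,i=4: acc = 66+8 = 74
m=4,i=5: acc = 74+9 = 83
m=4,i=6: acc = 83+10 = 93
m=5,i=1: acc = 93+6 = 99
m=5,i=2: acc = 99+7 = 106
m=5,i=3: acc = 106+8 = 114
m=5,i=4: acc = 114+9 = 123
m=5,i=5: acc = 123+10 = 133
m=5,i=6: acc = 133+11 = 144
m=5,i=7: acc = 144+12 = 156
m=6,i=1: acc = 156+7 = 163
m=6,i=2: acc = 163+8 = 171
m=6,i=3: acc = 171+9 = 180
m=6,i=4: acc = 180+10 = 190
m=6,i=5: acc = 190+11 = 201
m=6,i=6: acc = 201+12 = 213
m=6,i=7: acc = 213+13 = 226
m=6,i=8: acc = 226+14 = 240

240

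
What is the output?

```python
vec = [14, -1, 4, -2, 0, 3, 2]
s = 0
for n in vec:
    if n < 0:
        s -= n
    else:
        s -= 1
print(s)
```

-2

n=14: not <0, s = 0-1 = -1
n=-1: <0, s = (-1)-(-1) = 0
n=4: not <0, s = 0-1 = -1
n=-2: <0, s = (-1)-(-2) = 1
n=0: not <0, s = 1-1 = 0
n=3: not <0, s = 0-1 = -1
n=2: not <0, s = (-1)-1 = -2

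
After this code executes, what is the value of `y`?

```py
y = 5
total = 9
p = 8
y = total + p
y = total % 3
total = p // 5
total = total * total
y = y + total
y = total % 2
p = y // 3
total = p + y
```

y = 9+8 = 17
y = 9%3 = 0
total = 8//5 = 1
total = 1*1 = 1
y = 0+1 = 1
y = 1%2 = 1
p = 1//3 = 0
total = 0+1 = 1

1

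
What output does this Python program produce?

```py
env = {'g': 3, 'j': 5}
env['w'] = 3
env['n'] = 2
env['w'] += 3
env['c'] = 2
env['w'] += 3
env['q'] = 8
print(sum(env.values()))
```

29

env['w'] = 3 → {'g': 3, 'j': 5, 'w': 3}
env['n'] = 2 → {'g': 3, 'j': 5, 'w': 3, 'n': 2}
env['w'] = 3+3 = 6 → {'g': 3, 'j': 5, 'w': 6, 'n': 2}
env['c'] = 2 → {'g': 3, 'j': 5, 'w': 6, 'n': 2, 'c': 2}
env['w'] = 6+3 = 9 → {'g': 3, 'j': 5, 'w': 9, 'n': 2, 'c': 2}
env['q'] = 8 → {'g': 3, 'j': 5, 'w': 9, 'n': 2, 'c': 2, 'q': 8}
sum of values = 29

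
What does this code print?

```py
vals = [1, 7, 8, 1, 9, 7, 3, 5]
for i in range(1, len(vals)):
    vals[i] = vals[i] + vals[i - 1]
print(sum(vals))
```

178

i=1: vals[1] = 7+1 = 8 → [1, 8, 8, 1, 9, 7, 3, 5]
i=2: vals[2] = 8+8 = 16 → [1, 8, 16, 1, 9, 7, 3, 5]
i=3: vals[3] = 1+16 = 17 → [1, 8, 16, 17, 9, 7, 3, 5]
i=4: vals[4] = 9+17 = 26 → [1, 8, 16, 17, 26, 7, 3, 5]
i=5: vals[5] = 7+26 = 33 → [1, 8, 16, 17, 26, 33, 3, 5]
i=6: vals[6] = 3+33 = 36 → [1, 8, 16, 17, 26, 33, 36, 5]
i=7: vals[7] = 5+36 = 41 → [1, 8, 16, 17, 26, 33, 36, 41]
sum = 178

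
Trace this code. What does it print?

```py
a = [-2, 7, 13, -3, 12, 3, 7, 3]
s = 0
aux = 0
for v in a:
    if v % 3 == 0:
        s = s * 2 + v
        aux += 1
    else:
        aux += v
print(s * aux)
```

957

v=-2: not %3==0; aux=-2
v=7: not %3==0; aux=5
v=13: not %3==0; aux=18
v=-3: %3==0, s = 0*2+(-3) = -3; aux=19
v=12: %3==0, s = (-3)*2+12 = 6; aux=20
v=3: %3==0, s = 6*2+3 = 15; aux=21
v=7: not %3==0; aux=28
v=3: %3==0, s = 15*2+3 = 33; aux=29
s*aux = 33*29 = 957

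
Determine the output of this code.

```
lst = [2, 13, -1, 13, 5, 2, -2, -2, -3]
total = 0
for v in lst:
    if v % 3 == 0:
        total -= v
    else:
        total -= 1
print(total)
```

-5

v=2: not %3==0, total = 0-1 = -1
v=13: not %3==0, total = (-1)-1 = -2
v=-1: not %3==0, total = (-2)-1 = -3
v=13: not %3==0, total = (-3)-1 = -4
v=5: not %3==0, total = (-4)-1 = -5
v=2: not %3==0, total = (-5)-1 = -6
v=-2: not %3==0, total = (-6)-1 = -7
v=-2: not %3==0, total = (-7)-1 = -8
v=-3: %3==0, total = (-8)-(-3) = -5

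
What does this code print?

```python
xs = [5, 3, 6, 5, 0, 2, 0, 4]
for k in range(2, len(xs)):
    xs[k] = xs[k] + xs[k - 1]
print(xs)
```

[5, 3, 9, 14, 14, 16, 16, 20]

k=2: xs[2] = 6+3 = 9 → [5, 3, 9, 5, 0, 2, 0, 4]
k=3: xs[3] = 5+9 = 14 → [5, 3, 9, 14, 0, 2, 0, 4]
k=4: xs[4] = 0+14 = 14 → [5, 3, 9, 14, 14, 2, 0, 4]
k=5: xs[5] = 2+14 = 16 → [5, 3, 9, 14, 14, 16, 0, 4]
k=6: xs[6] = 0+16 = 16 → [5, 3, 9, 14, 14, 16, 16, 4]
k=7: xs[7] = 4+16 = 20 → [5, 3, 9, 14, 14, 16, 16, 20]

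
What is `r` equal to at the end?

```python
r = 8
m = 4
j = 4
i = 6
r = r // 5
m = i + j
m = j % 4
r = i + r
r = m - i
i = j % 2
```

r = 8//5 = 1
m = 6+4 = 10
m = 4%4 = 0
r = 6+1 = 7
r = 0-6 = -6
i = 4%2 = 0

-6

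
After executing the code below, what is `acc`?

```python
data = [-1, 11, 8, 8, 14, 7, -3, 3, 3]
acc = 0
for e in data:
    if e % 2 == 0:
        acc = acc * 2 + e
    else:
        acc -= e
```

-28

e=-1: not even, acc = 0-(-1) = 1
e=11: not even, acc = 1-11 = -10
e=8: even, acc = (-10)*2+8 = -12
e=8: even, acc = (-12)*2+8 = -16
e=14: even, acc = (-16)*2+14 = -18
e=7: not even, acc = (-18)-7 = -25
e=-3: not even, acc = (-25)-(-3) = -22
e=3: not even, acc = (-22)-3 = -25
e=3: not even, acc = (-25)-3 = -28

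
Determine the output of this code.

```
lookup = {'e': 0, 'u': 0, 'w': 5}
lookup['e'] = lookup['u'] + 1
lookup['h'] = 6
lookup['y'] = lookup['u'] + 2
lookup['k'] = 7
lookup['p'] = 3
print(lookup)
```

{'e': 1, 'u': 0, 'w': 5, 'h': 6, 'y': 2, 'k': 7, 'p': 3}

lookup['e'] = lookup['u']+1 = 1 → {'e': 1, 'u': 0, 'w': 5}
lookup['h'] = 6 → {'e': 1, 'u': 0, 'w': 5, 'h': 6}
lookup['y'] = lookup['u']+2 = 2 → {'e': 1, 'u': 0, 'w': 5, 'h': 6, 'y': 2}
lookup['k'] = 7 → {'e': 1, 'u': 0, 'w': 5, 'h': 6, 'y': 2, 'k': 7}
lookup['p'] = 3 → {'e': 1, 'u': 0, 'w': 5, 'h': 6, 'y': 2, 'k': 7, 'p': 3}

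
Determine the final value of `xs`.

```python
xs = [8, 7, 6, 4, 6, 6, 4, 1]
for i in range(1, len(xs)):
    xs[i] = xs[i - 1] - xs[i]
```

i=1: xs[1] = 8-7 = 1 → [8, 1, 6, 4, 6, 6, 4, 1]
i=2: xs[2] = 1-6 = -5 → [8, 1, -5, 4, 6, 6, 4, 1]
i=3: xs[3] = (-5)-4 = -9 → [8, 1, -5, -9, 6, 6, 4, 1]
i=4: xs[4] = (-9)-6 = -15 → [8, 1, -5, -9, -15, 6, 4, 1]
i=5: xs[5] = (-15)-6 = -21 → [8, 1, -5, -9, -15, -21, 4, 1]
i=6: xs[6] = (-21)-4 = -25 → [8, 1, -5, -9, -15, -21, -25, 1]
i=7: xs[7] = (-25)-1 = -26 → [8, 1, -5, -9, -15, -21, -25, -26]

[8, 1, -5, -9, -15, -21, -25, -26]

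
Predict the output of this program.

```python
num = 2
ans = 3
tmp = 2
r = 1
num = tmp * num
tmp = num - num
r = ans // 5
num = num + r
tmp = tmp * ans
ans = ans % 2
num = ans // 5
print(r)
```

num = 2*2 = 4
tmp = 4-4 = 0
r = 3//5 = 0
num = 4+0 = 4
tmp = 0*3 = 0
ans = 3%2 = 1
num = 1//5 = 0

0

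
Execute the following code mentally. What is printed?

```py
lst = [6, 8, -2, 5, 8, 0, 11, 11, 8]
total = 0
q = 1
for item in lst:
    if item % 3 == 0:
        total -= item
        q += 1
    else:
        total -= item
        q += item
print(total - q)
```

item=6: %3==0, total = 0-6 = -6; q=2
item=8: not %3==0, total = (-6)-8 = -14; q=10
item=-2: not %3==0, total = (-14)-(-2) = -12; q=8
item=5: not %3==0, total = (-12)-5 = -17; q=13
item=8: not %3==0, total = (-17)-8 = -25; q=21
item=0: %3==0, total = (-25)-0 = -25; q=22
item=11: not %3==0, total = (-25)-11 = -36; q=33
item=11: not %3==0, total = (-36)-11 = -47; q=44
item=8: not %3==0, total = (-47)-8 = -55; q=52
total-q = (-55)-52 = -107

-107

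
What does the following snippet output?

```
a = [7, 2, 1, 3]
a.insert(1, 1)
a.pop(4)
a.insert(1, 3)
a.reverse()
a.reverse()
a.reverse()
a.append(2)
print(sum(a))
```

insert 1 at 1 → [7, 1, 2, 1, 3]
pop(4) removes 3 → [7, 1, 2, 1]
insert 3 at 1 → [7, 3, 1, 2, 1]
reverse → [1, 2, 1, 3, 7]
reverse → [7, 3, 1, 2, 1]
reverse → [1, 2, 1, 3, 7]
append 2 → [1, 2, 1, 3, 7, 2]
sum = 16

16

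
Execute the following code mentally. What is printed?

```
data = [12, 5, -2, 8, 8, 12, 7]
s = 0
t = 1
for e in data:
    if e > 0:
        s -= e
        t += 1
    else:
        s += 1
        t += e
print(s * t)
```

e=12: >0, s = 0-12 = -12; t=2
e=5: >0, s = (-12)-5 = -17; t=3
e=-2: not >0, s = (-17)+1 = -16; t=1
e=8: >0, s = (-16)-8 = -24; t=2
e=8: >0, s = (-24)-8 = -32; t=3
e=12: >0, s = (-32)-12 = -44; t=4
e=7: >0, s = (-44)-7 = -51; t=5
s*t = (-51)*5 = -255

-255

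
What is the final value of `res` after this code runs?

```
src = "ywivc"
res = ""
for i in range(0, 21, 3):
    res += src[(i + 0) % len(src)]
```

'yvwciyv'

i=0: add src[0]='y' → 'y'
i=3: add src[3]='v' → 'yv'
i=6: add src[1]='w' → 'yvw'
i=9: add src[4]='c' → 'yvwc'
i=12: add src[2]='i' → 'yvwci'
i=15: add src[0]='y' → 'yvwciy'
i=18: add src[3]='v' → 'yvwciyv'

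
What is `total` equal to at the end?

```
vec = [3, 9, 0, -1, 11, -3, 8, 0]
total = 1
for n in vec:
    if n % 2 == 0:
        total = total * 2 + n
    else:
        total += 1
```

52

n=3: not even, total = 1+1 = 2
n=9: not even, total = 2+1 = 3
n=0: even, total = 3*2+0 = 6
n=-1: not even, total = 6+1 = 7
n=11: not even, total = 7+1 = 8
n=-3: not even, total = 8+1 = 9
n=8: even, total = 9*2+8 = 26
n=0: even, total = 26*2+0 = 52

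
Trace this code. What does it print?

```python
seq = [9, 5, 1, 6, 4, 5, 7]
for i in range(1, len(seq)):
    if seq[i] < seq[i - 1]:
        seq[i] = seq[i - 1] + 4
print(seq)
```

i=1: 5<9, seq[1] = 9+4 = 13 → [9, 13, 1, 6, 4, 5, 7]
i=2: 1<13, seq[2] = 13+4 = 17 → [9, 13, 17, 6, 4, 5, 7]
i=3: 6<17, seq[3] = 17+4 = 21 → [9, 13, 17, 21, 4, 5, 7]
i=4: 4<21, seq[4] = 21+4 = 25 → [9, 13, 17, 21, 25, 5, 7]
i=5: 5<25, seq[5] = 25+4 = 29 → [9, 13, 17, 21, 25, 29, 7]
i=6: 7<29, seq[6] = 29+4 = 33 → [9, 13, 17, 21, 25, 29, 33]

[9, 13, 17, 21, 25, 29, 33]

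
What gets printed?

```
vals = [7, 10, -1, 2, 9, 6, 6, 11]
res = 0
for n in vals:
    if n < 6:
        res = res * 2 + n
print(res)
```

0

n=7: not <6
n=10: not <6
n=-1: <6, res = 0*2+(-1) = -1
n=2: <6, res = (-1)*2+2 = 0
n=9: not <6
n=6: not <6
n=6: not <6
n=11: not <6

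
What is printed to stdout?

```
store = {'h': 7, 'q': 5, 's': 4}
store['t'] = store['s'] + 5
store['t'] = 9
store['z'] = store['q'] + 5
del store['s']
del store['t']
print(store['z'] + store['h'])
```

store['t'] = store['s']+5 = 9 → {'h': 7, 'q': 5, 's': 4, 't': 9}
store['t'] = 9 → {'h': 7, 'q': 5, 's': 4, 't': 9}
store['z'] = store['q']+5 = 10 → {'h': 7, 'q': 5, 's': 4, 't': 9, 'z': 10}
del 's' → {'h': 7, 'q': 5, 't': 9, 'z': 10}
del 't' → {'h': 7, 'q': 5, 'z': 10}
store['z']+store['h'] = 10+7 = 17

17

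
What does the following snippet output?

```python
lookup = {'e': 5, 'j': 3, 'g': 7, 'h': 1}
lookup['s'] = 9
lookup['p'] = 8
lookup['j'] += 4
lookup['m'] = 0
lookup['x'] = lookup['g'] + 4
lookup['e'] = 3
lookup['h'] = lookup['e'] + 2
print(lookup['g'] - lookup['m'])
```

7

lookup['s'] = 9 → {'e': 5, 'j': 3, 'g': 7, 'h': 1, 's': 9}
lookup['p'] = 8 → {'e': 5, 'j': 3, 'g': 7, 'h': 1, 's': 9, 'p': 8}
lookup['j'] = 3+4 = 7 → {'e': 5, 'j': 7, 'g': 7, 'h': 1, 's': 9, 'p': 8}
lookup['m'] = 0 → {'e': 5, 'j': 7, 'g': 7, 'h': 1, 's': 9, 'p': 8, 'm': 0}
lookup['x'] = lookup['g']+4 = 11 → {'e': 5, 'j': 7, 'g': 7, 'h': 1, 's': 9, 'p': 8, 'm': 0, 'x': 11}
lookup['e'] = 3 → {'e': 3, 'j': 7, 'g': 7, 'h': 1, 's': 9, 'p': 8, 'm': 0, 'x': 11}
lookup['h'] = lookup['e']+2 = 5 → {'e': 3, 'j': 7, 'g': 7, 'h': 5, 's': 9, 'p': 8, 'm': 0, 'x': 11}
lookup['g']-lookup['m'] = 7-0 = 7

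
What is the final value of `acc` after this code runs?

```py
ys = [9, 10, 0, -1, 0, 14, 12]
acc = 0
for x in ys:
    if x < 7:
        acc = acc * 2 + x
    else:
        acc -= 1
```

x=9: not <7, acc = 0-1 = -1
x=10: not <7, acc = (-1)-1 = -2
x=0: <7, acc = (-2)*2+0 = -4
x=-1: <7, acc = (-4)*2+(-1) = -9
x=0: <7, acc = (-9)*2+0 = -18
x=14: not <7, acc = (-18)-1 = -19
x=12: not <7, acc = (-19)-1 = -20

-20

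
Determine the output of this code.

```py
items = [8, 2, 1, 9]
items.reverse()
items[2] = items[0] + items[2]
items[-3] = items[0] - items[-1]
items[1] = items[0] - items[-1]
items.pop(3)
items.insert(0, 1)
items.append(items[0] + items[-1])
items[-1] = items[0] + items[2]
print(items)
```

reverse → [9, 1, 2, 8]
items[2] = items[0]+items[2] = 9+2 = 11 → [9, 1, 11, 8]
items[-3] = items[0]-items[-1] = 9-8 = 1 → [9, 1, 11, 8]
items[1] = items[0]-items[-1] = 9-8 = 1 → [9, 1, 11, 8]
pop(3) removes 8 → [9, 1, 11]
insert 1 at 0 → [1, 9, 1, 11]
append items[0]+items[-1] = 1+11 = 12 → [1, 9, 1, 11, 12]
items[-1] = items[0]+items[2] = 1+1 = 2 → [1, 9, 1, 11, 2]

[1, 9, 1, 11, 2]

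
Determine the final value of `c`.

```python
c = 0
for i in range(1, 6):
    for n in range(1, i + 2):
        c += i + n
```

i=1,n=1: c = 0+2 = 2
i=1,n=2: c = 2+3 = 5
i=2,n=1: c = 5+3 = 8
i=2,n=2: c = 8+4 = 12
i=2,n=3: c = 12+5 = 17
i=3,n=1: c = 17+4 = 21
i=3,n=2: c = 21+5 = 26
i=3,n=3: c = 26+6 = 32
i=3,n=4: c = 32+7 = 39
i=4,n=1: c = 39+5 = 44
i=4,n=2: c = 44+6 = 50
i=4,n=3: c = 50+7 = 57
i=4,n=4: c = 57+8 = 65
i=4,n=5: c = 65+9 = 74
i=5,n=1: c = 74+6 = 80
i=5,n=2: c = 80+7 = 87
i=5,n=3: c = 87+8 = 95
i=5,n=4: c = 95+9 = 104
i=5,n=5: c = 104+10 = 114
i=5,n=6: c = 114+11 = 125

125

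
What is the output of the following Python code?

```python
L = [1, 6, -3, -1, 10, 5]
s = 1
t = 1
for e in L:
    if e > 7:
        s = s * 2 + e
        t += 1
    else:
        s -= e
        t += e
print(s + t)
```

e=1: not >7, s = 1-1 = 0; t=2
e=6: not >7, s = 0-6 = -6; t=8
e=-3: not >7, s = (-6)-(-3) = -3; t=5
e=-1: not >7, s = (-3)-(-1) = -2; t=4
e=10: >7, s = (-2)*2+10 = 6; t=5
e=5: not >7, s = 6-5 = 1; t=10
s+t = 1+10 = 11

11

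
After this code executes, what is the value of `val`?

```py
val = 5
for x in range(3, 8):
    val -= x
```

-20

x=3: val = 5-3 = 2
x=4: val = 2-4 = -2
x=5: val = (-2)-5 = -7
x=6: val = (-7)-6 = -13
x=7: val = (-13)-7 = -20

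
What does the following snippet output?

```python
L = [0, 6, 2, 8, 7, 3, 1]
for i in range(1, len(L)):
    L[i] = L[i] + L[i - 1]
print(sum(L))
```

106

i=1: L[1] = 6+0 = 6 → [0, 6, 2, 8, 7, 3, 1]
i=2: L[2] = 2+6 = 8 → [0, 6, 8, 8, 7, 3, 1]
i=3: L[3] = 8+8 = 16 → [0, 6, 8, 16, 7, 3, 1]
i=4: L[4] = 7+16 = 23 → [0, 6, 8, 16, 23, 3, 1]
i=5: L[5] = 3+23 = 26 → [0, 6, 8, 16, 23, 26, 1]
i=6: L[6] = 1+26 = 27 → [0, 6, 8, 16, 23, 26, 27]
sum = 106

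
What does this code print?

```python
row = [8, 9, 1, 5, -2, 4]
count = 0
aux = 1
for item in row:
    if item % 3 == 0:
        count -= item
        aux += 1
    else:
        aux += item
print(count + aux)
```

item=8: not %3==0; aux=9
item=9: %3==0, count = 0-9 = -9; aux=10
item=1: not %3==0; aux=11
item=5: not %3==0; aux=16
item=-2: not %3==0; aux=14
item=4: not %3==0; aux=18
count+aux = (-9)+18 = 9

9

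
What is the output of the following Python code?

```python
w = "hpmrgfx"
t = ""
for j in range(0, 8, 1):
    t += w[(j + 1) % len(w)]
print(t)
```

pmrgfxhp

j=0: add w[1]='p' → 'p'
j=1: add w[2]='m' → 'pm'
j=2: add w[3]='r' → 'pmr'
j=3: add w[4]='g' → 'pmrg'
j=4: add w[5]='f' → 'pmrgf'
j=5: add w[6]='x' → 'pmrgfx'
j=6: add w[0]='h' → 'pmrgfxh'
j=7: add w[1]='p' → 'pmrgfxhp'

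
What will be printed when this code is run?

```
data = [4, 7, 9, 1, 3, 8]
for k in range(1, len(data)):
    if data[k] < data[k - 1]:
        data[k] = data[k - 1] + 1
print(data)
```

k=1: 7>=4, unchanged → [4, 7, 9, 1, 3, 8]
k=2: 9>=7, unchanged → [4, 7, 9, 1, 3, 8]
k=3: 1<9, data[3] = 9+1 = 10 → [4, 7, 9, 10, 3, 8]
k=4: 3<10, data[4] = 10+1 = 11 → [4, 7, 9, 10, 11, 8]
k=5: 8<11, data[5] = 11+1 = 12 → [4, 7, 9, 10, 11, 12]

[4, 7, 9, 10, 11, 12]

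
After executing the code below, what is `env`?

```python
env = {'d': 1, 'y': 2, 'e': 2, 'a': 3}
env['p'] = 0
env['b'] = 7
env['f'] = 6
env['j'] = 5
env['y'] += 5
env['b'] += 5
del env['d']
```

{'y': 7, 'e': 2, 'a': 3, 'p': 0, 'b': 12, 'f': 6, 'j': 5}

env['p'] = 0 → {'d': 1, 'y': 2, 'e': 2, 'a': 3, 'p': 0}
env['b'] = 7 → {'d': 1, 'y': 2, 'e': 2, 'a': 3, 'p': 0, 'b': 7}
env['f'] = 6 → {'d': 1, 'y': 2, 'e': 2, 'a': 3, 'p': 0, 'b': 7, 'f': 6}
env['j'] = 5 → {'d': 1, 'y': 2, 'e': 2, 'a': 3, 'p': 0, 'b': 7, 'f': 6, 'j': 5}
env['y'] = 2+5 = 7 → {'d': 1, 'y': 7, 'e': 2, 'a': 3, 'p': 0, 'b': 7, 'f': 6, 'j': 5}
env['b'] = 7+5 = 12 → {'d': 1, 'y': 7, 'e': 2, 'a': 3, 'p': 0, 'b': 12, 'f': 6, 'j': 5}
del 'd' → {'y': 7, 'e': 2, 'a': 3, 'p': 0, 'b': 12, 'f': 6, 'j': 5}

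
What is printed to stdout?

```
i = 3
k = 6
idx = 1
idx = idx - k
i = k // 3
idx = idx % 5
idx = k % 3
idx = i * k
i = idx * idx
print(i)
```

144

idx = 1-6 = -5
i = 6//3 = 2
idx = (-5)%5 = 0
idx = 6%3 = 0
idx = 2*6 = 12
i = 12*12 = 144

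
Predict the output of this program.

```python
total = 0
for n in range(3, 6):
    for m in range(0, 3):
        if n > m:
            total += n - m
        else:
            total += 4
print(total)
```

27

n=3,m=0: 3>0, total = 0+3 = 3
n=3,m=1: 3>1, total = 3+2 = 5
n=3,m=2: 3>2, total = 5+1 = 6
n=4,m=0: 4>0, total = 6+4 = 10
n=4,m=1: 4>1, total = 10+3 = 13
n=4,m=2: 4>2, total = 13+2 = 15
n=5,m=0: 5>0, total = 15+5 = 20
n=5,m=1: 5>1, total = 20+4 = 24
n=5,m=2: 5>2, total = 24+3 = 27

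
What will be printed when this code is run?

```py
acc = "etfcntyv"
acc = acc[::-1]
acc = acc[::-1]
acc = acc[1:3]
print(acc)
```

tf

reverse → 'vytncfte'
reverse → 'etfcntyv'
slice [1:3] → 'tf'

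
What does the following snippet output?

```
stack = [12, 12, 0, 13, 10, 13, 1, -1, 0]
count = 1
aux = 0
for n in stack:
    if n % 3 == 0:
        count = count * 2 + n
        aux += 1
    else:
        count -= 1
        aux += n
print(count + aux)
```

n=12: %3==0, count = 1*2+12 = 14; aux=1
n=12: %3==0, count = 14*2+12 = 40; aux=2
n=0: %3==0, count = 40*2+0 = 80; aux=3
n=13: not %3==0, count = 80-1 = 79; aux=16
n=10: not %3==0, count = 79-1 = 78; aux=26
n=13: not %3==0, count = 78-1 = 77; aux=39
n=1: not %3==0, count = 77-1 = 76; aux=40
n=-1: not %3==0, count = 76-1 = 75; aux=39
n=0: %3==0, count = 75*2+0 = 150; aux=40
count+aux = 150+40 = 190

190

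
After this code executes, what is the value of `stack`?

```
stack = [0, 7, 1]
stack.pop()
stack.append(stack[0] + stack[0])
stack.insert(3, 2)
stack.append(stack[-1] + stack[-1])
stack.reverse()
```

pop() removes 1 → [0, 7]
append stack[0]+stack[0] = 0+0 = 0 → [0, 7, 0]
insert 2 at 3 → [0, 7, 0, 2]
append stack[-1]+stack[-1] = 2+2 = 4 → [0, 7, 0, 2, 4]
reverse → [4, 2, 0, 7, 0]

[4, 2, 0, 7, 0]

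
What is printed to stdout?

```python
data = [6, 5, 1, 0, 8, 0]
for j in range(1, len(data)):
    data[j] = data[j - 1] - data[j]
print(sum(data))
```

-9

j=1: data[1] = 6-5 = 1 → [6, 1, 1, 0, 8, 0]
j=2: data[2] = 1-1 = 0 → [6, 1, 0, 0, 8, 0]
j=3: data[3] = 0-0 = 0 → [6, 1, 0, 0, 8, 0]
j=4: data[4] = 0-8 = -8 → [6, 1, 0, 0, -8, 0]
j=5: data[5] = (-8)-0 = -8 → [6, 1, 0, 0, -8, -8]
sum = -9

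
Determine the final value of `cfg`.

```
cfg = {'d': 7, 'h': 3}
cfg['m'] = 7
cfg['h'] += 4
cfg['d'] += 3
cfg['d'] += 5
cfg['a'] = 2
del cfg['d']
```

{'h': 7, 'm': 7, 'a': 2}

cfg['m'] = 7 → {'d': 7, 'h': 3, 'm': 7}
cfg['h'] = 3+4 = 7 → {'d': 7, 'h': 7, 'm': 7}
cfg['d'] = 7+3 = 10 → {'d': 10, 'h': 7, 'm': 7}
cfg['d'] = 10+5 = 15 → {'d': 15, 'h': 7, 'm': 7}
cfg['a'] = 2 → {'d': 15, 'h': 7, 'm': 7, 'a': 2}
del 'd' → {'h': 7, 'm': 7, 'a': 2}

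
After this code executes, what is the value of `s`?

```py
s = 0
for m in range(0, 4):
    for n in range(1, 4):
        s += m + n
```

m=0,n=1: s = 0+1 = 1
m=0,n=2: s = 1+2 = 3
m=0,n=3: s = 3+3 = 6
m=1,n=1: s = 6+2 = 8
m=1,n=2: s = 8+3 = 11
m=1,n=3: s = 11+4 = 15
m=2,n=1: s = 15+3 = 18
m=2,n=2: s = 18+4 = 22
m=2,n=3: s = 22+5 = 27
m=3,n=1: s = 27+4 = 31
m=3,n=2: s = 31+5 = 36
m=3,n=3: s = 36+6 = 42

42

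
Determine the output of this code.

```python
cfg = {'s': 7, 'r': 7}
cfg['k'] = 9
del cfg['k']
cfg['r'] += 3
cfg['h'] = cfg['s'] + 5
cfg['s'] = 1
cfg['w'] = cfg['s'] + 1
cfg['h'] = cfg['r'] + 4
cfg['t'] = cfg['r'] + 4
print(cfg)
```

cfg['k'] = 9 → {'s': 7, 'r': 7, 'k': 9}
del 'k' → {'s': 7, 'r': 7}
cfg['r'] = 7+3 = 10 → {'s': 7, 'r': 10}
cfg['h'] = cfg['s']+5 = 12 → {'s': 7, 'r': 10, 'h': 12}
cfg['s'] = 1 → {'s': 1, 'r': 10, 'h': 12}
cfg['w'] = cfg['s']+1 = 2 → {'s': 1, 'r': 10, 'h': 12, 'w': 2}
cfg['h'] = cfg['r']+4 = 14 → {'s': 1, 'r': 10, 'h': 14, 'w': 2}
cfg['t'] = cfg['r']+4 = 14 → {'s': 1, 'r': 10, 'h': 14, 'w': 2, 't': 14}

{'s': 1, 'r': 10, 'h': 14, 'w': 2, 't': 14}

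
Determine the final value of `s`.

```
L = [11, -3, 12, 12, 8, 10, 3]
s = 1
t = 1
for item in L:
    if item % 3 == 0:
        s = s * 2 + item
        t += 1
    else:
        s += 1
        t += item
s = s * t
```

2958

item=11: not %3==0, s = 1+1 = 2; t=12
item=-3: %3==0, s = 2*2+(-3) = 1; t=13
item=12: %3==0, s = 1*2+12 = 14; t=14
item=12: %3==0, s = 14*2+12 = 40; t=15
item=8: not %3==0, s = 40+1 = 41; t=23
item=10: not %3==0, s = 41+1 = 42; t=33
item=3: %3==0, s = 42*2+3 = 87; t=34
s*t = 87*34 = 2958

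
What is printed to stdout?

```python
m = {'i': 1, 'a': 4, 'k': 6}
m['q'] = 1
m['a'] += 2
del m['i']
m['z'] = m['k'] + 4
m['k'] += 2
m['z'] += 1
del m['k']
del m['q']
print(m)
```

m['q'] = 1 → {'i': 1, 'a': 4, 'k': 6, 'q': 1}
m['a'] = 4+2 = 6 → {'i': 1, 'a': 6, 'k': 6, 'q': 1}
del 'i' → {'a': 6, 'k': 6, 'q': 1}
m['z'] = m['k']+4 = 10 → {'a': 6, 'k': 6, 'q': 1, 'z': 10}
m['k'] = 6+2 = 8 → {'a': 6, 'k': 8, 'q': 1, 'z': 10}
m['z'] = 10+1 = 11 → {'a': 6, 'k': 8, 'q': 1, 'z': 11}
del 'k' → {'a': 6, 'q': 1, 'z': 11}
del 'q' → {'a': 6, 'z': 11}

{'a': 6, 'z': 11}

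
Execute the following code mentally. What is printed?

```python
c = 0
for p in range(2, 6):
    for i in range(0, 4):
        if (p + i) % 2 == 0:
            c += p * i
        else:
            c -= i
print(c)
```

32

p=2,i=0: even sum, c = 0+0 = 0
p=2,i=1: odd sum, c = 0-1 = -1
p=2,i=2: even sum, c = (-1)+4 = 3
p=2,i=3: odd sum, c = 3-3 = 0
p=3,i=0: odd sum, c = 0-0 = 0
p=3,i=1: even sum, c = 0+3 = 3
p=3,i=2: odd sum, c = 3-2 = 1
p=3,i=3: even sum, c = 1+9 = 10
p=4,i=0: even sum, c = 10+0 = 10
p=4,i=1: odd sum, c = 10-1 = 9
p=4,i=2: even sum, c = 9+8 = 17
p=4,i=3: odd sum, c = 17-3 = 14
p=5,i=0: odd sum, c = 14-0 = 14
p=5,i=1: even sum, c = 14+5 = 19
p=5,i=2: odd sum, c = 19-2 = 17
p=5,i=3: even sum, c = 17+15 = 32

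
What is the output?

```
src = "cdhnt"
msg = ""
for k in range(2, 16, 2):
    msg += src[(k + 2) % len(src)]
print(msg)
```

tdnchtd

k=2: add src[4]='t' → 't'
k=4: add src[1]='d' → 'td'
k=6: add src[3]='n' → 'tdn'
k=8: add src[0]='c' → 'tdnc'
k=10: add src[2]='h' → 'tdnch'
k=12: add src[4]='t' → 'tdncht'
k=14: add src[1]='d' → 'tdnchtd'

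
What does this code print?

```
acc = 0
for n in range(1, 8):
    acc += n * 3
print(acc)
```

84

n=1: acc = 0+1*3 = 3
n=2: acc = 3+2*3 = 9
n=3: acc = 9+3*3 = 18
n=4: acc = 18+4*3 = 30
n=5: acc = 30+5*3 = 45
n=6: acc = 45+6*3 = 63
n=7: acc = 63+7*3 = 84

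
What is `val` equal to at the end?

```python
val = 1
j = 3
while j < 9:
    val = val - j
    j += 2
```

-14

j=3: val = 1-3 = -2
j=5: val = (-2)-5 = -7
j=7: val = (-7)-7 = -14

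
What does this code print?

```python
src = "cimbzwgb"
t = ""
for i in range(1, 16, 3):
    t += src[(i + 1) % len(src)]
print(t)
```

mwcbg

i=1: add src[2]='m' → 'm'
i=4: add src[5]='w' → 'mw'
i=7: add src[0]='c' → 'mwc'
i=10: add src[3]='b' → 'mwcb'
i=13: add src[6]='g' → 'mwcbg'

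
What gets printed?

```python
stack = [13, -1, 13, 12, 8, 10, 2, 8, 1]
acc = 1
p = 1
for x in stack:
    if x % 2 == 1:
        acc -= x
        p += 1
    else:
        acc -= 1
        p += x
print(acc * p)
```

-1350

x=13: odd, acc = 1-13 = -12; p=2
x=-1: odd, acc = (-12)-(-1) = -11; p=3
x=13: odd, acc = (-11)-13 = -24; p=4
x=12: not odd, acc = (-24)-1 = -25; p=16
x=8: not odd, acc = (-25)-1 = -26; p=24
x=10: not odd, acc = (-26)-1 = -27; p=34
x=2: not odd, acc = (-27)-1 = -28; p=36
x=8: not odd, acc = (-28)-1 = -29; p=44
x=1: odd, acc = (-29)-1 = -30; p=45
acc*p = (-30)*45 = -1350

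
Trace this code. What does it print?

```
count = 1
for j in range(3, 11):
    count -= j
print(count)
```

j=3: count = 1-3 = -2
j=4: count = (-2)-4 = -6
j=5: count = (-6)-5 = -11
j=6: count = (-11)-6 = -17
j=7: count = (-17)-7 = -24
j=8: count = (-24)-8 = -32
j=9: count = (-32)-9 = -41
j=10: count = (-41)-10 = -51

-51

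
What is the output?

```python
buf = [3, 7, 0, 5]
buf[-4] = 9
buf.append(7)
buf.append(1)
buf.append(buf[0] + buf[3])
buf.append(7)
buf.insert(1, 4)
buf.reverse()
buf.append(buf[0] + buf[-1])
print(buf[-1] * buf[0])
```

112

buf[-4] = 9 → [9, 7, 0, 5]
append 7 → [9, 7, 0, 5, 7]
append 1 → [9, 7, 0, 5, 7, 1]
append buf[0]+buf[3] = 9+5 = 14 → [9, 7, 0, 5, 7, 1, 14]
append 7 → [9, 7, 0, 5, 7, 1, 14, 7]
insert 4 at 1 → [9, 4, 7, 0, 5, 7, 1, 14, 7]
reverse → [7, 14, 1, 7, 5, 0, 7, 4, 9]
append buf[0]+buf[-1] = 7+9 = 16 → [7, 14, 1, 7, 5, 0, 7, 4, 9, 16]
buf[-1]*buf[0] = 16*7 = 112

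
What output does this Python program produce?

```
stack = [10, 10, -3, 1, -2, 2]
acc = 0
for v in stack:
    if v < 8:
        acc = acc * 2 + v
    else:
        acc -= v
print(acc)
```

-342

v=10: not <8, acc = 0-10 = -10
v=10: not <8, acc = (-10)-10 = -20
v=-3: <8, acc = (-20)*2+(-3) = -43
v=1: <8, acc = (-43)*2+1 = -85
v=-2: <8, acc = (-85)*2+(-2) = -172
v=2: <8, acc = (-172)*2+2 = -342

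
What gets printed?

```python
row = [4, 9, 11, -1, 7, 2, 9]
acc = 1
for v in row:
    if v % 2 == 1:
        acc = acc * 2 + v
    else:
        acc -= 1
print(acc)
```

v=4: not odd, acc = 1-1 = 0
v=9: odd, acc = 0*2+9 = 9
v=11: odd, acc = 9*2+11 = 29
v=-1: odd, acc = 29*2+(-1) = 57
v=7: odd, acc = 57*2+7 = 121
v=2: not odd, acc = 121-1 = 120
v=9: odd, acc = 120*2+9 = 249

249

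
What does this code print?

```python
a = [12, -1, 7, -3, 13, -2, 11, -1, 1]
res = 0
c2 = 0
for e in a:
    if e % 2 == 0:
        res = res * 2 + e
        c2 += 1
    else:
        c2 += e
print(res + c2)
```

e=12: even, res = 0*2+12 = 12; c2=1
e=-1: not even; c2=0
e=7: not even; c2=7
e=-3: not even; c2=4
e=13: not even; c2=17
e=-2: even, res = 12*2+(-2) = 22; c2=18
e=11: not even; c2=29
e=-1: not even; c2=28
e=1: not even; c2=29
res+c2 = 22+29 = 51

51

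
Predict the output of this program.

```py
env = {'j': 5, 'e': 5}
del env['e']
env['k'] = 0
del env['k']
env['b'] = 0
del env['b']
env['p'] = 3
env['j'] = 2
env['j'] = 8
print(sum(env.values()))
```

11

del 'e' → {'j': 5}
env['k'] = 0 → {'j': 5, 'k': 0}
del 'k' → {'j': 5}
env['b'] = 0 → {'j': 5, 'b': 0}
del 'b' → {'j': 5}
env['p'] = 3 → {'j': 5, 'p': 3}
env['j'] = 2 → {'j': 2, 'p': 3}
env['j'] = 8 → {'j': 8, 'p': 3}
sum of values = 11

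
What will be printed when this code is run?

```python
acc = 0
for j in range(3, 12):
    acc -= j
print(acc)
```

j=3: acc = 0-3 = -3
j=4: acc = (-3)-4 = -7
j=5: acc = (-7)-5 = -12
j=6: acc = (-12)-6 = -18
j=7: acc = (-18)-7 = -25
j=8: acc = (-25)-8 = -33
j=9: acc = (-33)-9 = -42
j=10: acc = (-42)-10 = -52
j=11: acc = (-52)-11 = -63

-63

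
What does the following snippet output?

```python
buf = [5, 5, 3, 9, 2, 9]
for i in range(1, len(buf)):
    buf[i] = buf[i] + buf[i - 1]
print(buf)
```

i=1: buf[1] = 5+5 = 10 → [5, 10, 3, 9, 2, 9]
i=2: buf[2] = 3+10 = 13 → [5, 10, 13, 9, 2, 9]
i=3: buf[3] = 9+13 = 22 → [5, 10, 13, 22, 2, 9]
i=4: buf[4] = 2+22 = 24 → [5, 10, 13, 22, 24, 9]
i=5: buf[5] = 9+24 = 33 → [5, 10, 13, 22, 24, 33]

[5, 10, 13, 22, 24, 33]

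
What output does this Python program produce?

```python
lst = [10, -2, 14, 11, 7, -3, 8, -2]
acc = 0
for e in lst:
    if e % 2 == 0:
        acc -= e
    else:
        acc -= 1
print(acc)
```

-31

e=10: even, acc = 0-10 = -10
e=-2: even, acc = (-10)-(-2) = -8
e=14: even, acc = (-8)-14 = -22
e=11: not even, acc = (-22)-1 = -23
e=7: not even, acc = (-23)-1 = -24
e=-3: not even, acc = (-24)-1 = -25
e=8: even, acc = (-25)-8 = -33
e=-2: even, acc = (-33)-(-2) = -31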